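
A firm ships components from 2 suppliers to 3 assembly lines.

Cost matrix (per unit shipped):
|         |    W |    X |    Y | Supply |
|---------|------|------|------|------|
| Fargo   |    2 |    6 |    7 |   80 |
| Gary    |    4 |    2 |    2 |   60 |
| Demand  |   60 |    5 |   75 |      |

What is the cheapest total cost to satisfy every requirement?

Optimal allocation:
  Fargo–W: 60 batches
  Fargo–X: 5 batches
  Fargo–Y: 15 batches
  Gary–Y: 60 batches
Total cost = 375.

375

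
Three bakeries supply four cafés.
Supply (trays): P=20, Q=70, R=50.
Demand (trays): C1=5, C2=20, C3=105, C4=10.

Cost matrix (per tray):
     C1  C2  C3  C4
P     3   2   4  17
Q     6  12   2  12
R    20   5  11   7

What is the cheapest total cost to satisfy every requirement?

605

One minimum-cost allocation:
  P–C1: 5 × 3 = 15
  P–C3: 15 × 4 = 60
  Q–C3: 70 × 2 = 140
  R–C2: 20 × 5 = 100
  R–C3: 20 × 11 = 220
  R–C4: 10 × 7 = 70
Total = 15 + 60 + 140 + 100 + 220 + 70 = 605.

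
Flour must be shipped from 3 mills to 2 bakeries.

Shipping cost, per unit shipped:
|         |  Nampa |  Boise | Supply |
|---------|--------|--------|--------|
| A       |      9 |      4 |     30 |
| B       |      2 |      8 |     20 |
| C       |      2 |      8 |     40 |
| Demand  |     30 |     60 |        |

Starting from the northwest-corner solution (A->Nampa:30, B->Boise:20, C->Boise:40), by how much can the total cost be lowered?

330

Current plan cost = 30·9 + 20·8 + 40·8 = 750.
Optimal plan:
  A->Boise: 30 sacks
  B->Nampa: 20 sacks
  C->Nampa: 10 sacks
  C->Boise: 30 sacks
Optimal cost = 420.
Saving = 750 − 420 = 330.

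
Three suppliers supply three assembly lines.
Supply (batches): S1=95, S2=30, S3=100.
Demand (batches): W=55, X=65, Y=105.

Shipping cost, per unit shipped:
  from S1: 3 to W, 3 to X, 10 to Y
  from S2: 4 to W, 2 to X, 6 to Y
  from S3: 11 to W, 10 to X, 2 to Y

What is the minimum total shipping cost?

565

One minimum-cost allocation:
  S1–W: 55 × 3 = 165
  S1–X: 40 × 3 = 120
  S2–X: 25 × 2 = 50
  S2–Y: 5 × 6 = 30
  S3–Y: 100 × 2 = 200
Total = 165 + 120 + 50 + 30 + 200 = 565.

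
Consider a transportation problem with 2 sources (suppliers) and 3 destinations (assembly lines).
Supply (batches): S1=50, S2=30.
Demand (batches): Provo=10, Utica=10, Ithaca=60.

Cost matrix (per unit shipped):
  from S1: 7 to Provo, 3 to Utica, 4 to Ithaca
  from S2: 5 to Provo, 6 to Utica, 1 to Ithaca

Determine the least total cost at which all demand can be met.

Optimal allocation:
  S1→Provo: 10 batches
  S1→Utica: 10 batches
  S1→Ithaca: 30 batches
  S2→Ithaca: 30 batches
Total cost = 250.
(Supply check: S1 ships 50; S2 ships 30.)

250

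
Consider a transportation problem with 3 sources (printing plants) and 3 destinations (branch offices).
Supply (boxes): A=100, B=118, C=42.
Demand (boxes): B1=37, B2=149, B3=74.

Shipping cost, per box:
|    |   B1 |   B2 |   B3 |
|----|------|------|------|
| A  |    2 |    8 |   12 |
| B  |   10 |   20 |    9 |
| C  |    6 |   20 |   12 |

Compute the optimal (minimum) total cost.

2668

An optimal shipping plan:
  A→B2: 100 × 8 = 800
  B→B2: 44 × 20 = 880
  B→B3: 74 × 9 = 666
  C→B1: 37 × 6 = 222
  C→B2: 5 × 20 = 100
Total = 800 + 880 + 666 + 222 + 100 = 2668.
(Supply check: A ships 100; B ships 118; C ships 42.)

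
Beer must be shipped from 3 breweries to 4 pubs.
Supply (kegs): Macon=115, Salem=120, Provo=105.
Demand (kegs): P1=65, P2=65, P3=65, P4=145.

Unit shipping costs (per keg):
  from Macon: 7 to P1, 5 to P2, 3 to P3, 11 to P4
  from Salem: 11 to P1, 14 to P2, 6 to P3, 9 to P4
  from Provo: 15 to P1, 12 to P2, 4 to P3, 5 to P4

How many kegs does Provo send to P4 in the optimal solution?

Solving gives:
  Macon to P1: 50 × 7 = 350
  Macon to P2: 65 × 5 = 325
  Salem to P1: 15 × 11 = 165
  Salem to P3: 65 × 6 = 390
  Salem to P4: 40 × 9 = 360
  Provo to P4: 105 × 5 = 525
Total cost = 2115.
So Provo→P4 carries 105 kegs.

105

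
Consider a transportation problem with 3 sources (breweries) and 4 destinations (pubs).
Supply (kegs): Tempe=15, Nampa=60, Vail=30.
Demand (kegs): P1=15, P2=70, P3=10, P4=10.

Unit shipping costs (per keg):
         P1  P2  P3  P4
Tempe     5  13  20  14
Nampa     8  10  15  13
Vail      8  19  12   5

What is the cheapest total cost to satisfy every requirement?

1005

One minimum-cost allocation:
  Tempe→P1: 5 × 5 = 25
  Tempe→P2: 10 × 13 = 130
  Nampa→P2: 60 × 10 = 600
  Vail→P1: 10 × 8 = 80
  Vail→P3: 10 × 12 = 120
  Vail→P4: 10 × 5 = 50
Total = 25 + 130 + 600 + 80 + 120 + 50 = 1005.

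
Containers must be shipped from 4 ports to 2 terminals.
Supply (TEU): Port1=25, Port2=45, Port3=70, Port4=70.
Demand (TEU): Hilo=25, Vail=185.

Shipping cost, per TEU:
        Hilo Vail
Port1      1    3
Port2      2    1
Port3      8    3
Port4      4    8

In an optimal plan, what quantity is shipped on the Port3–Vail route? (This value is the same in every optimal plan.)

70

The minimum-cost plan:
  Port1->Vail: 25 TEU
  Port2->Vail: 45 TEU
  Port3->Vail: 70 TEU
  Port4->Hilo: 25 TEU
  Port4->Vail: 45 TEU
Total cost = 790.
So Port3→Vail carries 70 TEU.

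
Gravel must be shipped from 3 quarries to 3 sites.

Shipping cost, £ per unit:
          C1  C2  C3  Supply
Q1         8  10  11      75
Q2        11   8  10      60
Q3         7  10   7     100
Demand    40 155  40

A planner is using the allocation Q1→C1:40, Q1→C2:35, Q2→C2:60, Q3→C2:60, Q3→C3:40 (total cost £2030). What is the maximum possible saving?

Current plan cost = 40·8 + 35·10 + 60·8 + 60·10 + 40·7 = £2030.
Optimal plan:
  Q1->C2: 75 × £10 = £750
  Q2->C2: 60 × £8 = £480
  Q3->C1: 40 × £7 = £280
  Q3->C2: 20 × £10 = £200
  Q3->C3: 40 × £7 = £280
Optimal cost = £1990.
Saving = 2030 − 1990 = £40.

40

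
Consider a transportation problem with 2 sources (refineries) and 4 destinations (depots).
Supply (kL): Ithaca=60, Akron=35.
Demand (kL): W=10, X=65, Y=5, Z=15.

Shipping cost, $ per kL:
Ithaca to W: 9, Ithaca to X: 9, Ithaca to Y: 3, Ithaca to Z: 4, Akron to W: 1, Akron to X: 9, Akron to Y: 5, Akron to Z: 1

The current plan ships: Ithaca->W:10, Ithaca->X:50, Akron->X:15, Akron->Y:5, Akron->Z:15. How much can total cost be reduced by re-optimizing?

90

Current plan cost = 10·9 + 50·9 + 15·9 + 5·5 + 15·1 = $715.
Optimal plan:
  Ithaca to X: 55 × $9 = $495
  Ithaca to Y: 5 × $3 = $15
  Akron to W: 10 × $1 = $10
  Akron to X: 10 × $9 = $90
  Akron to Z: 15 × $1 = $15
Optimal cost = $625.
Saving = 715 − 625 = $90.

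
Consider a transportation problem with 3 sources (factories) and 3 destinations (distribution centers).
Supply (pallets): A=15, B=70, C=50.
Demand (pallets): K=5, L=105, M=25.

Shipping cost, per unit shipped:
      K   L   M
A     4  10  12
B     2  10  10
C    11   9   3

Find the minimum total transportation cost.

1110

A cheapest plan:
  A–L: 15 × 10 = 150
  B–K: 5 × 2 = 10
  B–L: 65 × 10 = 650
  C–L: 25 × 9 = 225
  C–M: 25 × 3 = 75
Total = 150 + 10 + 650 + 225 + 75 = 1110.
(Supply check: A ships 15; B ships 70; C ships 50.)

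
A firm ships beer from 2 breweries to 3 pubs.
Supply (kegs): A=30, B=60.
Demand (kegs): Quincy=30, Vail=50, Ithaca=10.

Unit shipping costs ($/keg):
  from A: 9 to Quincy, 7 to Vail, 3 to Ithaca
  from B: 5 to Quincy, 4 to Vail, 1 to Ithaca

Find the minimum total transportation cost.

Optimal allocation:
  A→Vail: 20 kegs
  A→Ithaca: 10 kegs
  B→Quincy: 30 kegs
  B→Vail: 30 kegs
Total cost = $440.
(Supply check: A ships 30; B ships 60.)

440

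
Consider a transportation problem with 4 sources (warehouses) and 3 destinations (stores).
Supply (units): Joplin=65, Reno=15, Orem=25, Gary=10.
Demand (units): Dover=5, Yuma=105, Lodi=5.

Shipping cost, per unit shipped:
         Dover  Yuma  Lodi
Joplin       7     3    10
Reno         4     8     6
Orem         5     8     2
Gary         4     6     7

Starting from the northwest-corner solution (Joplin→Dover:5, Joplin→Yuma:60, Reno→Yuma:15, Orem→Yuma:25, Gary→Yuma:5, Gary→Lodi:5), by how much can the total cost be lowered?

75

Current plan cost = 5·7 + 60·3 + 15·8 + 25·8 + 5·6 + 5·7 = 600.
Optimal plan:
  Joplin→Yuma: 65 × 3 = 195
  Reno→Dover: 5 × 4 = 20
  Reno→Yuma: 10 × 8 = 80
  Orem→Yuma: 20 × 8 = 160
  Orem→Lodi: 5 × 2 = 10
  Gary→Yuma: 10 × 6 = 60
Optimal cost = 525.
Saving = 600 − 525 = 75.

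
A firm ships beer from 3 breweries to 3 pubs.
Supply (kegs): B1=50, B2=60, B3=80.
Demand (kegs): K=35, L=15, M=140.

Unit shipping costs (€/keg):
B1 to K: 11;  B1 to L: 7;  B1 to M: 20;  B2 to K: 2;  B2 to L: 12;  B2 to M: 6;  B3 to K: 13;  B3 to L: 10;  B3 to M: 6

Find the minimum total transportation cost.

1330

An optimal shipping plan:
  B1 to K: 35 × €11 = €385
  B1 to L: 15 × €7 = €105
  B2 to M: 60 × €6 = €360
  B3 to M: 80 × €6 = €480
Total = 385 + 105 + 360 + 480 = €1330.
(Supply check: B1 ships 50; B2 ships 60; B3 ships 80.)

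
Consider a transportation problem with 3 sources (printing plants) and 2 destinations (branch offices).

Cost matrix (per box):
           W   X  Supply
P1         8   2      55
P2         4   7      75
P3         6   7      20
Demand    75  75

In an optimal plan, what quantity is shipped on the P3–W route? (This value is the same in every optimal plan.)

Optimal shipments:
  P1->X: 55 × 2 = 110
  P2->W: 75 × 4 = 300
  P3->X: 20 × 7 = 140
Total cost = 550.
The route P3→W is not used.

0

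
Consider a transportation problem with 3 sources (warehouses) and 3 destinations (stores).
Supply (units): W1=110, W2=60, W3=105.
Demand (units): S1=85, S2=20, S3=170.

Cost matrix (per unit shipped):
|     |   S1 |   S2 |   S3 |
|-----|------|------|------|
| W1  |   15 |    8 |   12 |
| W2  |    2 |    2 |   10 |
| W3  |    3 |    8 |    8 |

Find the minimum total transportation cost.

An optimal shipping plan:
  W1–S3: 110 units
  W2–S1: 40 units
  W2–S2: 20 units
  W3–S1: 45 units
  W3–S3: 60 units
Total cost = 2055.

2055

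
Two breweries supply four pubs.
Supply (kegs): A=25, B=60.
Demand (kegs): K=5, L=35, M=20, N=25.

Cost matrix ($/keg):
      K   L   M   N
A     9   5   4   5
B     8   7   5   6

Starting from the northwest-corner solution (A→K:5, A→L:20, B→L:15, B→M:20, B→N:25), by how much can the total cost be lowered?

15

Current plan cost = 5·9 + 20·5 + 15·7 + 20·5 + 25·6 = $500.
Optimal plan:
  A→L: 25 × $5 = $125
  B→K: 5 × $8 = $40
  B→L: 10 × $7 = $70
  B→M: 20 × $5 = $100
  B→N: 25 × $6 = $150
Optimal cost = $485.
Saving = 500 − 485 = $15.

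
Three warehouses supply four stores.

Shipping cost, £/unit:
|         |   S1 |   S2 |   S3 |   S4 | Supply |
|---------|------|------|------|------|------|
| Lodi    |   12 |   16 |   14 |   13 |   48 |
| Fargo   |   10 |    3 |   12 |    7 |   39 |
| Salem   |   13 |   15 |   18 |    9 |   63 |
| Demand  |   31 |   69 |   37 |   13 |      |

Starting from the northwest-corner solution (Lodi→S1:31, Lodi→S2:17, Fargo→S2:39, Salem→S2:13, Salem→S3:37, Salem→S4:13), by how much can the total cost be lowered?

145

Current plan cost = 31·12 + 17·16 + 39·3 + 13·15 + 37·18 + 13·9 = £1739.
Optimal plan:
  Lodi to S1: 11 × £12 = £132
  Lodi to S3: 37 × £14 = £518
  Fargo to S2: 39 × £3 = £117
  Salem to S1: 20 × £13 = £260
  Salem to S2: 30 × £15 = £450
  Salem to S4: 13 × £9 = £117
Optimal cost = £1594.
Saving = 1739 − 1594 = £145.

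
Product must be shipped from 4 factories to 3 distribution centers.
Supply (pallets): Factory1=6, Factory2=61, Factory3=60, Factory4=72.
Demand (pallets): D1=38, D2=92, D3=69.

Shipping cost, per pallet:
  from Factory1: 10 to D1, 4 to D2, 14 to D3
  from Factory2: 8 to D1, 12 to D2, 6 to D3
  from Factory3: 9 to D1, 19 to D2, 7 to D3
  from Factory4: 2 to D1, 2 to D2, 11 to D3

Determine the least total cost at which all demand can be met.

A cheapest plan:
  Factory1 to D2: 6 pallets
  Factory2 to D2: 14 pallets
  Factory2 to D3: 47 pallets
  Factory3 to D1: 38 pallets
  Factory3 to D3: 22 pallets
  Factory4 to D2: 72 pallets
Total cost = 1114.
(Supply check: Factory1 ships 6; Factory2 ships 61; Factory3 ships 60; Factory4 ships 72.)

1114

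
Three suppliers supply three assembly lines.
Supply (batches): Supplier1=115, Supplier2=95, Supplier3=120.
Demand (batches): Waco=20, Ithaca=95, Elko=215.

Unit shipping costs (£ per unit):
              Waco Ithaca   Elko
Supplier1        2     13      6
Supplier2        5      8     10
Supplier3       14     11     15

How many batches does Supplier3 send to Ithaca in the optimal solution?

The minimum-cost plan:
  Supplier1–Elko: 115 batches
  Supplier2–Waco: 20 batches
  Supplier2–Elko: 75 batches
  Supplier3–Ithaca: 95 batches
  Supplier3–Elko: 25 batches
Total cost = £2960.
So Supplier3→Ithaca carries 95 batches.

95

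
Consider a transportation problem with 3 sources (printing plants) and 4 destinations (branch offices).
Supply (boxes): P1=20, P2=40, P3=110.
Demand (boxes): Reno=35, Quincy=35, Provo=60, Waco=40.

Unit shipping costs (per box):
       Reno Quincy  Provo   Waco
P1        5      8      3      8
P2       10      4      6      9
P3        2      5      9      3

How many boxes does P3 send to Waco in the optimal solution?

40

The minimum-cost plan:
  P1→Provo: 20 × 3 = 60
  P2→Provo: 40 × 6 = 240
  P3→Reno: 35 × 2 = 70
  P3→Quincy: 35 × 5 = 175
  P3→Waco: 40 × 3 = 120
Total cost = 665.
So P3→Waco carries 40 boxes.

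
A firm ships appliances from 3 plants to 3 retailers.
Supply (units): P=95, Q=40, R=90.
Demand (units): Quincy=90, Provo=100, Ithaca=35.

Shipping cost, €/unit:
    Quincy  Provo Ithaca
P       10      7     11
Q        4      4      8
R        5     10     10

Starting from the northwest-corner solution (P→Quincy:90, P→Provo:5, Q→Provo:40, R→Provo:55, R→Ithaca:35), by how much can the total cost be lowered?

580

Current plan cost = 90·10 + 5·7 + 40·4 + 55·10 + 35·10 = €1995.
Optimal plan:
  P→Provo: 60 units
  P→Ithaca: 35 units
  Q→Provo: 40 units
  R→Quincy: 90 units
Optimal cost = €1415.
Saving = 1995 − 1415 = €580.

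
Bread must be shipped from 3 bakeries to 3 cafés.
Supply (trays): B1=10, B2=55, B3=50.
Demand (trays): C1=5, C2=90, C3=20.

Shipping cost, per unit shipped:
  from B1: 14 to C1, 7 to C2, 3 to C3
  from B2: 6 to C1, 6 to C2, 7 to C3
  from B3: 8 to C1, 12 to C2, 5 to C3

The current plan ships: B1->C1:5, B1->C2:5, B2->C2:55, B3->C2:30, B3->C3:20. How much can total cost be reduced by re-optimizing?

55

Current plan cost = 5·14 + 5·7 + 55·6 + 30·12 + 20·5 = 895.
Optimal plan:
  B1–C2: 10 × 7 = 70
  B2–C2: 55 × 6 = 330
  B3–C1: 5 × 8 = 40
  B3–C2: 25 × 12 = 300
  B3–C3: 20 × 5 = 100
Optimal cost = 840.
Saving = 895 − 840 = 55.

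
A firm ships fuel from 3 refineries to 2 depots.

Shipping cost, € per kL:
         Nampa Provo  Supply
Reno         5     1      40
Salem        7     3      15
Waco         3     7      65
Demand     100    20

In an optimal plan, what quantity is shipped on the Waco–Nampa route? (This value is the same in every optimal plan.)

65

Optimal shipments:
  Reno->Nampa: 20 × €5 = €100
  Reno->Provo: 20 × €1 = €20
  Salem->Nampa: 15 × €7 = €105
  Waco->Nampa: 65 × €3 = €195
Total cost = €420.
So Waco→Nampa carries 65 kL.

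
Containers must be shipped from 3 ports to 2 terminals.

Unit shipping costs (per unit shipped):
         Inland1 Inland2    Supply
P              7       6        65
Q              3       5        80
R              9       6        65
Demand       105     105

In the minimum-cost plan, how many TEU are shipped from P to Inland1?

25

Solving gives:
  P–Inland1: 25 TEU
  P–Inland2: 40 TEU
  Q–Inland1: 80 TEU
  R–Inland2: 65 TEU
Total cost = 1045.
So P→Inland1 carries 25 TEU.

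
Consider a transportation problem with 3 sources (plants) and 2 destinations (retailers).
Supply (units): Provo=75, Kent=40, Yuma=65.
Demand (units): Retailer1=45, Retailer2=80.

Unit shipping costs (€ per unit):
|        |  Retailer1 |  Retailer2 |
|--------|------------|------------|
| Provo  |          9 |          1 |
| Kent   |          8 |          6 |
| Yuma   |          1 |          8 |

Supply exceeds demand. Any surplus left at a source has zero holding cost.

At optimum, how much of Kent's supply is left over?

35

Minimum-cost shipments:
  Provo->Retailer2: 75 × €1 = €75
  Kent->Retailer2: 5 × €6 = €30
  Yuma->Retailer1: 45 × €1 = €45
Total cost = €150.
Kent ships 5 of its 40, leaving 35.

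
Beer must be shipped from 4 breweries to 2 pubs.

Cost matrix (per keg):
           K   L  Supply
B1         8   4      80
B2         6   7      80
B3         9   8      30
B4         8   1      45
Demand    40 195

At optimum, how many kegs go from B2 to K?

40

Solving gives:
  B1–L: 80 × 4 = 320
  B2–K: 40 × 6 = 240
  B2–L: 40 × 7 = 280
  B3–L: 30 × 8 = 240
  B4–L: 45 × 1 = 45
Total cost = 1125.
So B2→K carries 40 kegs.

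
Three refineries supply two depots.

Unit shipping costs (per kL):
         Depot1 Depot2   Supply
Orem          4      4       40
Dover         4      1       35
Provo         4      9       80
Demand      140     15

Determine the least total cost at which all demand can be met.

575

One minimum-cost allocation:
  Orem–Depot1: 40 kL
  Dover–Depot1: 20 kL
  Dover–Depot2: 15 kL
  Provo–Depot1: 80 kL
Total cost = 575.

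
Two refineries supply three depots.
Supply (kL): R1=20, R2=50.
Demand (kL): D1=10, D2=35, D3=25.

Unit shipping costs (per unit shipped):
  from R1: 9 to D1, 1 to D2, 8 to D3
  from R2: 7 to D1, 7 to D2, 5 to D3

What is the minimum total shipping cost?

A cheapest plan:
  R1->D2: 20 × 1 = 20
  R2->D1: 10 × 7 = 70
  R2->D2: 15 × 7 = 105
  R2->D3: 25 × 5 = 125
Total = 20 + 70 + 105 + 125 = 320.

320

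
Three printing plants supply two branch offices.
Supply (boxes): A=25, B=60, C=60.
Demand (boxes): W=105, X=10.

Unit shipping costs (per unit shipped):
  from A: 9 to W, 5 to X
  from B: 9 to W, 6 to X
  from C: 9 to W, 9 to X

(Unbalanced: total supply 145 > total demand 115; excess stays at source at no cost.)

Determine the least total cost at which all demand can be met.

995

One minimum-cost allocation:
  A to X: 10 boxes
  B to W: 45 boxes
  C to W: 60 boxes
Total cost = 995.
(Supply check: A ships 10; B ships 45; C ships 60.)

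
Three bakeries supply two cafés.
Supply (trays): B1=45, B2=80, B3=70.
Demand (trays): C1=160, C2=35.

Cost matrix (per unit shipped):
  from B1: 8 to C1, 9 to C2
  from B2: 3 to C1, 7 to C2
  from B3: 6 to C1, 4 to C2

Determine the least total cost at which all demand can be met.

An optimal shipping plan:
  B1–C1: 45 × 8 = 360
  B2–C1: 80 × 3 = 240
  B3–C1: 35 × 6 = 210
  B3–C2: 35 × 4 = 140
Total = 360 + 240 + 210 + 140 = 950.

950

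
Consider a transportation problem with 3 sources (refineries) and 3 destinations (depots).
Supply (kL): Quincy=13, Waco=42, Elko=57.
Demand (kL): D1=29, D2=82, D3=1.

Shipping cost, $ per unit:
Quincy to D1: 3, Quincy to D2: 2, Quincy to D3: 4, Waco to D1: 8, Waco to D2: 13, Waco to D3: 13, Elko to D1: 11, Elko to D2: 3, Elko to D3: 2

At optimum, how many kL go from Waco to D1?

29

Optimal shipments:
  Quincy to D2: 13 kL
  Waco to D1: 29 kL
  Waco to D2: 13 kL
  Elko to D2: 56 kL
  Elko to D3: 1 kL
Total cost = $597.
So Waco→D1 carries 29 kL.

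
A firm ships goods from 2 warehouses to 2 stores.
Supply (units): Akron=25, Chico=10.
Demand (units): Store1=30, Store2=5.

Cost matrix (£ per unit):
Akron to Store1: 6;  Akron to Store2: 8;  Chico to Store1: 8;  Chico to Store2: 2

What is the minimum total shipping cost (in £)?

A cheapest plan:
  Akron to Store1: 25 units
  Chico to Store1: 5 units
  Chico to Store2: 5 units
Total cost = £200.
(Supply check: Akron ships 25; Chico ships 10.)

200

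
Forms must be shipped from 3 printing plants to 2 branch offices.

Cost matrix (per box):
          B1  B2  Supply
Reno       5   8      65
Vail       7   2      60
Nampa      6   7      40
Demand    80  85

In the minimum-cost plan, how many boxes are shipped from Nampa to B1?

15

The minimum-cost plan:
  Reno–B1: 65 × 5 = 325
  Vail–B2: 60 × 2 = 120
  Nampa–B1: 15 × 6 = 90
  Nampa–B2: 25 × 7 = 175
Total cost = 710.
So Nampa→B1 carries 15 boxes.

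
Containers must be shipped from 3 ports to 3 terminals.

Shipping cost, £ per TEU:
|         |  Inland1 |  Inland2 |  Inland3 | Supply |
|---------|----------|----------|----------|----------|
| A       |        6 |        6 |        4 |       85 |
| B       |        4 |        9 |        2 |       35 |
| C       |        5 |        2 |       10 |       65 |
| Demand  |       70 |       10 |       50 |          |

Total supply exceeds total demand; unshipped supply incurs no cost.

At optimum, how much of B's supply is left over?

An optimal plan:
  A to Inland3: 30 × £4 = £120
  B to Inland1: 15 × £4 = £60
  B to Inland3: 20 × £2 = £40
  C to Inland1: 55 × £5 = £275
  C to Inland2: 10 × £2 = £20
Total cost = £515.
B ships 35 of its 35, leaving 0.

0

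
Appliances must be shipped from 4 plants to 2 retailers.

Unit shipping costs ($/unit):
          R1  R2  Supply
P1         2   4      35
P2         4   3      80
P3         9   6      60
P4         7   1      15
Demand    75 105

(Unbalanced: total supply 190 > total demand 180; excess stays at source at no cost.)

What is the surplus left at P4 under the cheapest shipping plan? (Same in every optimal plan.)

An optimal plan:
  P1–R1: 35 units
  P2–R1: 40 units
  P2–R2: 40 units
  P3–R2: 50 units
  P4–R2: 15 units
Total cost = $665.
P4 ships 15 of its 15, leaving 0.

0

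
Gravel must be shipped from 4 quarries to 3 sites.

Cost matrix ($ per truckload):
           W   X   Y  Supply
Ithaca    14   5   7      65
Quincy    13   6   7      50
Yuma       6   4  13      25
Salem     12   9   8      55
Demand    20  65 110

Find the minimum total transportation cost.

1265

One minimum-cost allocation:
  Ithaca–X: 60 truckloads
  Ithaca–Y: 5 truckloads
  Quincy–Y: 50 truckloads
  Yuma–W: 20 truckloads
  Yuma–X: 5 truckloads
  Salem–Y: 55 truckloads
Total cost = $1265.
(Supply check: Ithaca ships 65; Quincy ships 50; Yuma ships 25; Salem ships 55.)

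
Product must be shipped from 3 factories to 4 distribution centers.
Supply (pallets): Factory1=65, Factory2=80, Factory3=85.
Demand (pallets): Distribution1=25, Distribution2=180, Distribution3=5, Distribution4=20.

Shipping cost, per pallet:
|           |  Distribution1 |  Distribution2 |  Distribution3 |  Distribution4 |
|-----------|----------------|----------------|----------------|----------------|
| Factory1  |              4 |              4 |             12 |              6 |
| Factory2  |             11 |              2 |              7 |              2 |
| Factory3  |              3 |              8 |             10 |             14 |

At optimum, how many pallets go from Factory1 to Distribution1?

0

Optimal shipments:
  Factory1->Distribution2: 65 × 4 = 260
  Factory2->Distribution2: 60 × 2 = 120
  Factory2->Distribution4: 20 × 2 = 40
  Factory3->Distribution1: 25 × 3 = 75
  Factory3->Distribution2: 55 × 8 = 440
  Factory3->Distribution3: 5 × 10 = 50
Total cost = 985.
The route Factory1→Distribution1 is not used.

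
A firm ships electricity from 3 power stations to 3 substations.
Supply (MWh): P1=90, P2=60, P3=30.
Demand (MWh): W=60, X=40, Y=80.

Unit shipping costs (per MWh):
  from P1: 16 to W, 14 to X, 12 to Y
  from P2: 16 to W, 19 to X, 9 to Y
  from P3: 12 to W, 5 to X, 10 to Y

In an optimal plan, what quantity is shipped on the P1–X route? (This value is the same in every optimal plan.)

10

Solving gives:
  P1->W: 60 × 16 = 960
  P1->X: 10 × 14 = 140
  P1->Y: 20 × 12 = 240
  P2->Y: 60 × 9 = 540
  P3->X: 30 × 5 = 150
Total cost = 2030.
So P1→X carries 10 MWh.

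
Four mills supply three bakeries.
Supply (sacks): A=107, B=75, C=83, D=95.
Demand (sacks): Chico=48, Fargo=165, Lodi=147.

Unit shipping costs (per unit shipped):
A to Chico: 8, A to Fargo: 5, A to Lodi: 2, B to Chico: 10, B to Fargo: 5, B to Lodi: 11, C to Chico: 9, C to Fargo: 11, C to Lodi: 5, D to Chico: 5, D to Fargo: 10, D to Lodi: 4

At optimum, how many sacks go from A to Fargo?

90

Optimal shipments:
  A–Fargo: 90 sacks
  A–Lodi: 17 sacks
  B–Fargo: 75 sacks
  C–Lodi: 83 sacks
  D–Chico: 48 sacks
  D–Lodi: 47 sacks
Total cost = 1702.
So A→Fargo carries 90 sacks.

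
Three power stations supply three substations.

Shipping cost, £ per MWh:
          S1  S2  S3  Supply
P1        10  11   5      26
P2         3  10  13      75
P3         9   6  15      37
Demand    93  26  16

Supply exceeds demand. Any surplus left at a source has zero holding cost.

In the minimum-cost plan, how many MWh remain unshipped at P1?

3

An optimal plan:
  P1 to S1: 7 × £10 = £70
  P1 to S3: 16 × £5 = £80
  P2 to S1: 75 × £3 = £225
  P3 to S1: 11 × £9 = £99
  P3 to S2: 26 × £6 = £156
Total cost = £630.
P1 ships 23 of its 26, leaving 3.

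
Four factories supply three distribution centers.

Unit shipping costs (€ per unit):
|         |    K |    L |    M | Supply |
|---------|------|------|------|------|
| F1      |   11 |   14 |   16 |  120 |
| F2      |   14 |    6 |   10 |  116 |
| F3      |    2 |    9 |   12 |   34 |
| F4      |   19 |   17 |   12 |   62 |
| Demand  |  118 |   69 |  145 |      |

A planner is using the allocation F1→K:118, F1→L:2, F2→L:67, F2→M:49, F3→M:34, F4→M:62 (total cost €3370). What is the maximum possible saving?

Current plan cost = 118·11 + 2·14 + 67·6 + 49·10 + 34·12 + 62·12 = €3370.
Optimal plan:
  F1–K: 84 pallets
  F1–M: 36 pallets
  F2–L: 69 pallets
  F2–M: 47 pallets
  F3–K: 34 pallets
  F4–M: 62 pallets
Optimal cost = €3196.
Saving = 3370 − 3196 = €174.

174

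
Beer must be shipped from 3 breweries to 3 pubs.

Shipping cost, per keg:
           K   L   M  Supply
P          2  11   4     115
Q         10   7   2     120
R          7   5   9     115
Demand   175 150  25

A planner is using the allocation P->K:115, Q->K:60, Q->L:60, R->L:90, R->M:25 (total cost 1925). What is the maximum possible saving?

285

Current plan cost = 115·2 + 60·10 + 60·7 + 90·5 + 25·9 = 1925.
Optimal plan:
  P→K: 115 × 2 = 230
  Q→L: 95 × 7 = 665
  Q→M: 25 × 2 = 50
  R→K: 60 × 7 = 420
  R→L: 55 × 5 = 275
Optimal cost = 1640.
Saving = 1925 − 1640 = 285.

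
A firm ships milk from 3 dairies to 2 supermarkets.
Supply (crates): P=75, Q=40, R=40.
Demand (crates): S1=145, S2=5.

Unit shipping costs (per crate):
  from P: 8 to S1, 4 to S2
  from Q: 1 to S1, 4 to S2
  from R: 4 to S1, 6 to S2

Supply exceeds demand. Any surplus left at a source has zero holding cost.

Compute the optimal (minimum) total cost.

An optimal shipping plan:
  P–S1: 65 × 8 = 520
  P–S2: 5 × 4 = 20
  Q–S1: 40 × 1 = 40
  R–S1: 40 × 4 = 160
Total = 520 + 20 + 40 + 160 = 740.

740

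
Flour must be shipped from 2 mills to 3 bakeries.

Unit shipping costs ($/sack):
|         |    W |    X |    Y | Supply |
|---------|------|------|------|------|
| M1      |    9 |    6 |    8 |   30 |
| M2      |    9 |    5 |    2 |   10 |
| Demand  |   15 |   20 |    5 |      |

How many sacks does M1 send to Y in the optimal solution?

0

Optimal shipments:
  M1→W: 15 × $9 = $135
  M1→X: 15 × $6 = $90
  M2→X: 5 × $5 = $25
  M2→Y: 5 × $2 = $10
Total cost = $260.
The route M1→Y is not used.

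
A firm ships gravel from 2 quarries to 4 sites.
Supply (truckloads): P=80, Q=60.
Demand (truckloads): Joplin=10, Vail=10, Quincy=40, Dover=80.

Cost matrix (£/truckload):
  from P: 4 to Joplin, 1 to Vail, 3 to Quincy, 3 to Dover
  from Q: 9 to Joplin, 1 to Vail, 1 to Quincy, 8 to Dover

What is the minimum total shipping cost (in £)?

380

Optimal allocation:
  P–Joplin: 10 × £4 = £40
  P–Dover: 70 × £3 = £210
  Q–Vail: 10 × £1 = £10
  Q–Quincy: 40 × £1 = £40
  Q–Dover: 10 × £8 = £80
Total = 40 + 210 + 10 + 40 + 80 = £380.
(Supply check: P ships 80; Q ships 60.)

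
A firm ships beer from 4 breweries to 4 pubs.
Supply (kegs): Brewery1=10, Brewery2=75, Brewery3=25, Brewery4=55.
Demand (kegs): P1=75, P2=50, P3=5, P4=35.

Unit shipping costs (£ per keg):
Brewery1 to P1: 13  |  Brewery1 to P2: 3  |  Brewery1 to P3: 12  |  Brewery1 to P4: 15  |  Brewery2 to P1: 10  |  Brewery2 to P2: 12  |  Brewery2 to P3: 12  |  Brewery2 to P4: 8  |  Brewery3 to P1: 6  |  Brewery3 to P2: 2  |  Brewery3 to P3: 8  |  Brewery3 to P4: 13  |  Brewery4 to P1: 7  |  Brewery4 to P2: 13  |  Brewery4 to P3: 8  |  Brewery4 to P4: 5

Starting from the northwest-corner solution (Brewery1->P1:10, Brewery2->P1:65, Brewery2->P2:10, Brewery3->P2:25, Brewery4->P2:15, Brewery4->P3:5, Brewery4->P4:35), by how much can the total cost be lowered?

Current plan cost = 10·13 + 65·10 + 10·12 + 25·2 + 15·13 + 5·8 + 35·5 = £1360.
Optimal plan:
  Brewery1 to P2: 10 kegs
  Brewery2 to P1: 25 kegs
  Brewery2 to P2: 15 kegs
  Brewery2 to P4: 35 kegs
  Brewery3 to P2: 25 kegs
  Brewery4 to P1: 50 kegs
  Brewery4 to P3: 5 kegs
Optimal cost = £1180.
Saving = 1360 − 1180 = £180.

180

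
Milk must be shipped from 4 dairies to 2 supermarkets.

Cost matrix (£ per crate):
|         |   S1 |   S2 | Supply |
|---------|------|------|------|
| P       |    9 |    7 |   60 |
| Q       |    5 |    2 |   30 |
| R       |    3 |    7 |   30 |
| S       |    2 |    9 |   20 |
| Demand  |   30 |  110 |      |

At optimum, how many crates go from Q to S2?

The minimum-cost plan:
  P–S2: 60 × £7 = £420
  Q–S2: 30 × £2 = £60
  R–S1: 10 × £3 = £30
  R–S2: 20 × £7 = £140
  S–S1: 20 × £2 = £40
Total cost = £690.
So Q→S2 carries 30 crates.

30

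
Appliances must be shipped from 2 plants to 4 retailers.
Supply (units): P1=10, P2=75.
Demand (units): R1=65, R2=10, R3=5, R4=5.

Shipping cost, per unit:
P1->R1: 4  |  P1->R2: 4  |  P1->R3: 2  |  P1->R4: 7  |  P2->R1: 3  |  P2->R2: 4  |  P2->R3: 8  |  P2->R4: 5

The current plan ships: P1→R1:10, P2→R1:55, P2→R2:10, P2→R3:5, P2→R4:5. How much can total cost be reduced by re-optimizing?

Current plan cost = 10·4 + 55·3 + 10·4 + 5·8 + 5·5 = 310.
Optimal plan:
  P1→R2: 5 units
  P1→R3: 5 units
  P2→R1: 65 units
  P2→R2: 5 units
  P2→R4: 5 units
Optimal cost = 270.
Saving = 310 − 270 = 40.

40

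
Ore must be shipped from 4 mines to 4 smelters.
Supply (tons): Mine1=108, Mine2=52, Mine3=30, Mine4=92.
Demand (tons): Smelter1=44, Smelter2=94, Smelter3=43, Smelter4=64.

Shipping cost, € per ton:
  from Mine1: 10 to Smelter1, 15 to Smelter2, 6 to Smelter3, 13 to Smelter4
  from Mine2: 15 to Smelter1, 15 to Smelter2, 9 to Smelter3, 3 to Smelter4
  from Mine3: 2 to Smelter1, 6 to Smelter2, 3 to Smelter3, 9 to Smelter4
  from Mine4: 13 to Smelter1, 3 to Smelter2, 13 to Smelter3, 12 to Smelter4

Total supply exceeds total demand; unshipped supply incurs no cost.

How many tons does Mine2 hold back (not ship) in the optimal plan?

0

An optimal plan:
  Mine1->Smelter1: 16 × €10 = €160
  Mine1->Smelter3: 43 × €6 = €258
  Mine1->Smelter4: 12 × €13 = €156
  Mine2->Smelter4: 52 × €3 = €156
  Mine3->Smelter1: 28 × €2 = €56
  Mine3->Smelter2: 2 × €6 = €12
  Mine4->Smelter2: 92 × €3 = €276
Total cost = €1074.
Mine2 ships 52 of its 52, leaving 0.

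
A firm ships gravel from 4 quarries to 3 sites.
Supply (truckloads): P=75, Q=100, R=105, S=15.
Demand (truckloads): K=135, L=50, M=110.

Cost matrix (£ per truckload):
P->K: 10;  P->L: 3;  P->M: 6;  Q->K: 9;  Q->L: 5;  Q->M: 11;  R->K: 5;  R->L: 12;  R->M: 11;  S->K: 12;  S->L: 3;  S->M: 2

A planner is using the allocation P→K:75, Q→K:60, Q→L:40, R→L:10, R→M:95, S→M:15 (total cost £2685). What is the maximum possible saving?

Current plan cost = 75·10 + 60·9 + 40·5 + 10·12 + 95·11 + 15·2 = £2685.
Optimal plan:
  P→M: 75 × £6 = £450
  Q→K: 30 × £9 = £270
  Q→L: 50 × £5 = £250
  Q→M: 20 × £11 = £220
  R→K: 105 × £5 = £525
  S→M: 15 × £2 = £30
Optimal cost = £1745.
Saving = 2685 − 1745 = £940.

940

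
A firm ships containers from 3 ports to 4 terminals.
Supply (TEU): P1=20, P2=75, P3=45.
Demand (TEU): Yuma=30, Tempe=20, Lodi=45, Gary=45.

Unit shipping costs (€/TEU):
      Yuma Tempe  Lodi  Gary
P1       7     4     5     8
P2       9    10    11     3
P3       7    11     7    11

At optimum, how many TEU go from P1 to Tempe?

Solving gives:
  P1 to Tempe: 20 × €4 = €80
  P2 to Yuma: 30 × €9 = €270
  P2 to Gary: 45 × €3 = €135
  P3 to Lodi: 45 × €7 = €315
Total cost = €800.
So P1→Tempe carries 20 TEU.

20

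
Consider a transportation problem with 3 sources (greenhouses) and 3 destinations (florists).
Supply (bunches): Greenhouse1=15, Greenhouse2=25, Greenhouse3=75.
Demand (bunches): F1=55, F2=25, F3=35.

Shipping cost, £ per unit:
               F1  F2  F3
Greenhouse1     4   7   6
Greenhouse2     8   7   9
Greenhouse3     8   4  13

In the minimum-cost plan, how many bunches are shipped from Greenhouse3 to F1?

50

Solving gives:
  Greenhouse1 to F1: 5 bunches
  Greenhouse1 to F3: 10 bunches
  Greenhouse2 to F3: 25 bunches
  Greenhouse3 to F1: 50 bunches
  Greenhouse3 to F2: 25 bunches
Total cost = £805.
So Greenhouse3→F1 carries 50 bunches.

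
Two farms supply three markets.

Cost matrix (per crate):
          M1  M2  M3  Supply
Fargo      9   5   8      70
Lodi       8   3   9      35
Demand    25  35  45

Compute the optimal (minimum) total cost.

One minimum-cost allocation:
  Fargo→M1: 25 × 9 = 225
  Fargo→M3: 45 × 8 = 360
  Lodi→M2: 35 × 3 = 105
Total = 225 + 360 + 105 = 690.

690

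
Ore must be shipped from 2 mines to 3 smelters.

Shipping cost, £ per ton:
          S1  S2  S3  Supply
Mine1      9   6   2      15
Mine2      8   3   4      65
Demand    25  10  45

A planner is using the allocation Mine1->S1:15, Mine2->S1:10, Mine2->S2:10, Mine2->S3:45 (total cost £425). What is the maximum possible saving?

45

Current plan cost = 15·9 + 10·8 + 10·3 + 45·4 = £425.
Optimal plan:
  Mine1->S3: 15 × £2 = £30
  Mine2->S1: 25 × £8 = £200
  Mine2->S2: 10 × £3 = £30
  Mine2->S3: 30 × £4 = £120
Optimal cost = £380.
Saving = 425 − 380 = £45.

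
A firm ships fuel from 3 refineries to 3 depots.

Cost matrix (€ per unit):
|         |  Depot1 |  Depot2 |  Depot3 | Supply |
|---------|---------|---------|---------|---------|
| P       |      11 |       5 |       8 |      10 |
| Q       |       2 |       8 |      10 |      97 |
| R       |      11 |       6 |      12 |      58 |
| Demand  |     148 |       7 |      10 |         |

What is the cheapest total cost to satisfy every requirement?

An optimal shipping plan:
  P→Depot3: 10 kL
  Q→Depot1: 97 kL
  R→Depot1: 51 kL
  R→Depot2: 7 kL
Total cost = €877.

877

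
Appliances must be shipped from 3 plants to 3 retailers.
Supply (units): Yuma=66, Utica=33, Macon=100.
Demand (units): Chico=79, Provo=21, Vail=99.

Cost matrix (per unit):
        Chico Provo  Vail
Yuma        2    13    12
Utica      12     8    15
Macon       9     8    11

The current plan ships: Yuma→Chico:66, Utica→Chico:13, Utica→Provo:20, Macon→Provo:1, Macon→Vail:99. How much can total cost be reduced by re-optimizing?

3

Current plan cost = 66·2 + 13·12 + 20·8 + 1·8 + 99·11 = 1545.
Optimal plan:
  Yuma→Chico: 66 × 2 = 132
  Utica→Chico: 12 × 12 = 144
  Utica→Provo: 21 × 8 = 168
  Macon→Chico: 1 × 9 = 9
  Macon→Vail: 99 × 11 = 1089
Optimal cost = 1542.
Saving = 1545 − 1542 = 3.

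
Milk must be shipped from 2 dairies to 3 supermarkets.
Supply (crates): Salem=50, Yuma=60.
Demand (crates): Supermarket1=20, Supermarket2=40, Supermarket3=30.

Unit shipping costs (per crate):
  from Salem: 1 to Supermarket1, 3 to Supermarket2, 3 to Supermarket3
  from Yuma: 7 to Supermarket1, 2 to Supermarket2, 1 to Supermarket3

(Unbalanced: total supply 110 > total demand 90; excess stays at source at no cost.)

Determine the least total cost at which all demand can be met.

An optimal shipping plan:
  Salem→Supermarket1: 20 × 1 = 20
  Salem→Supermarket2: 10 × 3 = 30
  Yuma→Supermarket2: 30 × 2 = 60
  Yuma→Supermarket3: 30 × 1 = 30
Total = 20 + 30 + 60 + 30 = 140.

140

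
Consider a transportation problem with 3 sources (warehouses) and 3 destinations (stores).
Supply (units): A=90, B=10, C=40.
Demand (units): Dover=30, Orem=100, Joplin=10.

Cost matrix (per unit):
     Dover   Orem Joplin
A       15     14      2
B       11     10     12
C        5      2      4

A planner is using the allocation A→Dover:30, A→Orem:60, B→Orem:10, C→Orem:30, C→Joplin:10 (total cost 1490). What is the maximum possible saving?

140

Current plan cost = 30·15 + 60·14 + 10·10 + 30·2 + 10·4 = 1490.
Optimal plan:
  A->Dover: 20 units
  A->Orem: 60 units
  A->Joplin: 10 units
  B->Dover: 10 units
  C->Orem: 40 units
Optimal cost = 1350.
Saving = 1490 − 1350 = 140.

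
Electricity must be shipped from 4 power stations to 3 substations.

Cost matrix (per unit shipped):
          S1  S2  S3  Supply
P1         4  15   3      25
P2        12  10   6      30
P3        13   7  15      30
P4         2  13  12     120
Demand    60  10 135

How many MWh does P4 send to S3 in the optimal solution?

Optimal shipments:
  P1–S3: 25 × 3 = 75
  P2–S3: 30 × 6 = 180
  P3–S2: 10 × 7 = 70
  P3–S3: 20 × 15 = 300
  P4–S1: 60 × 2 = 120
  P4–S3: 60 × 12 = 720
Total cost = 1465.
So P4→S3 carries 60 MWh.

60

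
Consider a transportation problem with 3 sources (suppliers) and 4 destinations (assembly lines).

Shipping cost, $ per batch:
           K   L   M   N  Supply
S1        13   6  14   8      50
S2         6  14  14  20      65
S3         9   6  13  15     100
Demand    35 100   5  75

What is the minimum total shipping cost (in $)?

1780

One minimum-cost allocation:
  S1→N: 50 × $8 = $400
  S2→K: 35 × $6 = $210
  S2→M: 5 × $14 = $70
  S2→N: 25 × $20 = $500
  S3→L: 100 × $6 = $600
Total = 400 + 210 + 70 + 500 + 600 = $1780.
(Supply check: S1 ships 50; S2 ships 65; S3 ships 100.)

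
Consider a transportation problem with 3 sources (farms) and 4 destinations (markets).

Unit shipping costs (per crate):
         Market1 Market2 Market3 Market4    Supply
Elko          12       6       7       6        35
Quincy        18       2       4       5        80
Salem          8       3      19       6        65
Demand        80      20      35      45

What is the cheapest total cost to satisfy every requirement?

1125

A cheapest plan:
  Elko to Market1: 15 × 12 = 180
  Elko to Market4: 20 × 6 = 120
  Quincy to Market2: 20 × 2 = 40
  Quincy to Market3: 35 × 4 = 140
  Quincy to Market4: 25 × 5 = 125
  Salem to Market1: 65 × 8 = 520
Total = 180 + 120 + 40 + 140 + 125 + 520 = 1125.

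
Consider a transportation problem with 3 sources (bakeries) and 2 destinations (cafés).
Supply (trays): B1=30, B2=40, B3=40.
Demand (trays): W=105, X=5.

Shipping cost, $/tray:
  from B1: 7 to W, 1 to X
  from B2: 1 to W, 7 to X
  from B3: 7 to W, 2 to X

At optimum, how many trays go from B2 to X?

Solving gives:
  B1–W: 25 × $7 = $175
  B1–X: 5 × $1 = $5
  B2–W: 40 × $1 = $40
  B3–W: 40 × $7 = $280
Total cost = $500.
The route B2→X is not used.

0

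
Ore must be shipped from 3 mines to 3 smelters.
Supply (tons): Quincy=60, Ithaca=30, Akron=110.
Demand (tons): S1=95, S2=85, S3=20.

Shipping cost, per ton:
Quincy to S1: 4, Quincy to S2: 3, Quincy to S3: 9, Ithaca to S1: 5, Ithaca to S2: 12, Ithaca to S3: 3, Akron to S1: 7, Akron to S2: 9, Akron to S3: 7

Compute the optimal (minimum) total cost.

1110

An optimal shipping plan:
  Quincy to S2: 60 × 3 = 180
  Ithaca to S1: 10 × 5 = 50
  Ithaca to S3: 20 × 3 = 60
  Akron to S1: 85 × 7 = 595
  Akron to S2: 25 × 9 = 225
Total = 180 + 50 + 60 + 595 + 225 = 1110.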